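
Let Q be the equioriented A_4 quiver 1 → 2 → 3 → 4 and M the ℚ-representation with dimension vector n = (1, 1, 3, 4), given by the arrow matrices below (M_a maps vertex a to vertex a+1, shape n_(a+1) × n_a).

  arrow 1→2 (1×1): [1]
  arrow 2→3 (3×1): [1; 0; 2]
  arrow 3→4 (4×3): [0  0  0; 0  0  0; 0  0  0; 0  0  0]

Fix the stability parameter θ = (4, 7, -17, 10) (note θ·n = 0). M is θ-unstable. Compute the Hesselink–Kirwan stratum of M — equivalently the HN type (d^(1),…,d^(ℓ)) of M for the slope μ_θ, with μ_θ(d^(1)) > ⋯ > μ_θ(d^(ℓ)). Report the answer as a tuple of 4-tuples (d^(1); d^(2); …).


Interval decomposition of M: I[1,3], I[3,3]^2, I[4,4]^4.
HN type (ℓ=3): μ^(1)=10; μ^(2)=-2; μ^(3)=-17

((0, 0, 0, 4); (1, 1, 1, 0); (0, 0, 2, 0))


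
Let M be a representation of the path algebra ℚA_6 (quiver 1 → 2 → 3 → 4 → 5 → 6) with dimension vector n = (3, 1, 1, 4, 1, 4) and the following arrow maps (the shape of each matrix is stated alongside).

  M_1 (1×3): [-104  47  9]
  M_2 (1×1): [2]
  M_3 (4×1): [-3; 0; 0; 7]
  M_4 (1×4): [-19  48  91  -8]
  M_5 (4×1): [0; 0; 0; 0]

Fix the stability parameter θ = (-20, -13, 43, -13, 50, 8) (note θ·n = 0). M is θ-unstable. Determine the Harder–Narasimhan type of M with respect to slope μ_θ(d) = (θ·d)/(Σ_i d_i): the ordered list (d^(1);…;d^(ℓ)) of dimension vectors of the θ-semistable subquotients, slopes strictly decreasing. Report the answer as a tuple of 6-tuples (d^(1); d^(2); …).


Via rank(M_{q-1}∘⋯∘M_p): M ≅ I[1,1]^2, I[1,5], I[4,4]^3, I[6,6]^4.
μ_θ-semistable layers: μ^(1)=50; μ^(2)=15; μ^(3)=8; μ^(4)=-13; μ^(5)=-20

((0, 0, 0, 0, 1, 0); (0, 0, 1, 1, 0, 0); (0, 0, 0, 0, 0, 4); (0, 1, 0, 3, 0, 0); (3, 0, 0, 0, 0, 0))


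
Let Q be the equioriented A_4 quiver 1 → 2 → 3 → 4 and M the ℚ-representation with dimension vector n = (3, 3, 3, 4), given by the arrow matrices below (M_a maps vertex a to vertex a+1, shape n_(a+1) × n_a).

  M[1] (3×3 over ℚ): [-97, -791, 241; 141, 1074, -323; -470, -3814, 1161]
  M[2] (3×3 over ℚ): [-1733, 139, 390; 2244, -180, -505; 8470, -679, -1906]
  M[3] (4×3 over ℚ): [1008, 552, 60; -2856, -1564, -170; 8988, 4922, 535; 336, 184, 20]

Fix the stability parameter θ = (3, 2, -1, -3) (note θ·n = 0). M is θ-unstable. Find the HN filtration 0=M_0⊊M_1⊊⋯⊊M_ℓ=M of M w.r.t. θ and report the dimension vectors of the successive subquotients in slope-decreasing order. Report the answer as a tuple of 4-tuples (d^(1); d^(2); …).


Interval decomposition of M: I[1,3]^2, I[1,4], I[4,4]^3.
HN type (ℓ=3): μ^(1)=4/3; μ^(2)=1/4; μ^(3)=-3

((2, 2, 2, 0); (1, 1, 1, 1); (0, 0, 0, 3))


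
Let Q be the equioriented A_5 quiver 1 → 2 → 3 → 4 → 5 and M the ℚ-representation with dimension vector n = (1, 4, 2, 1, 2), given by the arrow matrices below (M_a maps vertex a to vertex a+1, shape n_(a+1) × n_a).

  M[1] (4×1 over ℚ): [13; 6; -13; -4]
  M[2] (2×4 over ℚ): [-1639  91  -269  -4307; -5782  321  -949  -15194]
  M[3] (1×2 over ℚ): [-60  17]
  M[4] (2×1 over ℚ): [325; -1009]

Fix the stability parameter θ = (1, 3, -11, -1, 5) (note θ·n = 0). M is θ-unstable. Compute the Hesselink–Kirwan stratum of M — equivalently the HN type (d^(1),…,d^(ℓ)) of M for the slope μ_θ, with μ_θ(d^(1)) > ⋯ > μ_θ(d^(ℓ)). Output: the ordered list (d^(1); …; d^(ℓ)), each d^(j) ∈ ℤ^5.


Barcode: M ≅ I[1,5], I[2,2]^2, I[2,3], I[5,5]. HN layers by μ_θ (5 steps, strictly decreasing):
  μ^(1)=5; μ^(2)=3; μ^(3)=-1; μ^(4)=-7/3; μ^(5)=-4

((0, 0, 0, 0, 2); (0, 2, 0, 0, 0); (0, 0, 0, 1, 0); (1, 1, 1, 0, 0); (0, 1, 1, 0, 0))


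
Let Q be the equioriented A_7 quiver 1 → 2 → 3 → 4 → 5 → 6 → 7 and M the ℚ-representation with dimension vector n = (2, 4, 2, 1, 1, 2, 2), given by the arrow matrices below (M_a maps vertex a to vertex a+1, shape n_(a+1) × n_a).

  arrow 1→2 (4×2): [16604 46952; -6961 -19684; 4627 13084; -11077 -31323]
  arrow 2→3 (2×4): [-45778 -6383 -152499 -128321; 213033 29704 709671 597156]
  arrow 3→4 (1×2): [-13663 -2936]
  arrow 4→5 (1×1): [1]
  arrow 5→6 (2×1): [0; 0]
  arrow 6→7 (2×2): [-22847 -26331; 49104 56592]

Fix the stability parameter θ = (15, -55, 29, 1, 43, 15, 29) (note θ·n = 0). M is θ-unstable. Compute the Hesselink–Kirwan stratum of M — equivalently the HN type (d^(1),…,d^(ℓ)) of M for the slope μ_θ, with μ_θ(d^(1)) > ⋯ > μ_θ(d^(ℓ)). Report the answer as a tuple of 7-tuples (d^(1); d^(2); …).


Barcode: M ≅ I[1,3], I[1,5], I[2,2]^2, I[6,6], I[6,7], I[7,7]. HN layers by μ_θ (5 steps, strictly decreasing):
  μ^(1)=43; μ^(2)=29; μ^(3)=15; μ^(4)=-20; μ^(5)=-55

((0, 0, 0, 0, 1, 0, 0); (0, 0, 1, 0, 0, 0, 2); (0, 0, 1, 1, 0, 2, 0); (2, 2, 0, 0, 0, 0, 0); (0, 2, 0, 0, 0, 0, 0))


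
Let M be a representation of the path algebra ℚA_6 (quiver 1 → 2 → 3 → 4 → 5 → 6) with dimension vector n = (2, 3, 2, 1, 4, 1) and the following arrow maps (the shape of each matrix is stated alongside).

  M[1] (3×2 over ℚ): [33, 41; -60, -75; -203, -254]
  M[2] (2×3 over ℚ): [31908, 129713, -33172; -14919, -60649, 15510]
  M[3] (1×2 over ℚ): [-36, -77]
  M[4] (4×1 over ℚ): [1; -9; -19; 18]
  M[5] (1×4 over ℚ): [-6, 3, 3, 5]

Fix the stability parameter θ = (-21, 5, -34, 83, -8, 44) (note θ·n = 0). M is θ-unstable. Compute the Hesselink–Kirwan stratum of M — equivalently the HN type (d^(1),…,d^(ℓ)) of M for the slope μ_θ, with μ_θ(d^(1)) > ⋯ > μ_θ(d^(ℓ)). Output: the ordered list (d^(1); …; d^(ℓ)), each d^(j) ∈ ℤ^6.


Via rank(M_{q-1}∘⋯∘M_p): M ≅ I[1,3], I[1,5], I[2,2], I[5,5]^2, I[5,6].
μ_θ-semistable layers: μ^(1)=44; μ^(2)=75/2; μ^(3)=5; μ^(4)=-8; μ^(5)=-29/2; μ^(6)=-21

((0, 0, 0, 0, 0, 1); (0, 0, 0, 1, 1, 0); (0, 1, 0, 0, 0, 0); (0, 0, 0, 0, 3, 0); (0, 2, 2, 0, 0, 0); (2, 0, 0, 0, 0, 0))


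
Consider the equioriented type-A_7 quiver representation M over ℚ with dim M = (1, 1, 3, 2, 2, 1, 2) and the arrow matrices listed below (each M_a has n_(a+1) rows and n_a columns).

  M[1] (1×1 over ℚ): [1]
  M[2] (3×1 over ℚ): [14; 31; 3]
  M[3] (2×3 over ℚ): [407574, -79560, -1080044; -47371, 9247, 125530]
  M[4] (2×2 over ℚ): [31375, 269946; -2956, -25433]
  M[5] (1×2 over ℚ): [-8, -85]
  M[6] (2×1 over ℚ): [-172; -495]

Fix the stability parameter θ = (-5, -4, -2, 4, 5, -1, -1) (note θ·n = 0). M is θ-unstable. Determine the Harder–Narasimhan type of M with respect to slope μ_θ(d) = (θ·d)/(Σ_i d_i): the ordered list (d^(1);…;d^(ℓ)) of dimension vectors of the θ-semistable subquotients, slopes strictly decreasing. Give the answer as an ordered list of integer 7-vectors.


Interval decomposition of M: I[1,7], I[3,3], I[3,5], I[7,7].
HN type (ℓ=7): μ^(1)=5; μ^(2)=4; μ^(3)=7/4; μ^(4)=-1; μ^(5)=-2; μ^(6)=-4; μ^(7)=-5

((0, 0, 0, 0, 1, 0, 0); (0, 0, 0, 1, 0, 0, 0); (0, 0, 0, 1, 1, 1, 1); (0, 0, 0, 0, 0, 0, 1); (0, 0, 3, 0, 0, 0, 0); (0, 1, 0, 0, 0, 0, 0); (1, 0, 0, 0, 0, 0, 0))


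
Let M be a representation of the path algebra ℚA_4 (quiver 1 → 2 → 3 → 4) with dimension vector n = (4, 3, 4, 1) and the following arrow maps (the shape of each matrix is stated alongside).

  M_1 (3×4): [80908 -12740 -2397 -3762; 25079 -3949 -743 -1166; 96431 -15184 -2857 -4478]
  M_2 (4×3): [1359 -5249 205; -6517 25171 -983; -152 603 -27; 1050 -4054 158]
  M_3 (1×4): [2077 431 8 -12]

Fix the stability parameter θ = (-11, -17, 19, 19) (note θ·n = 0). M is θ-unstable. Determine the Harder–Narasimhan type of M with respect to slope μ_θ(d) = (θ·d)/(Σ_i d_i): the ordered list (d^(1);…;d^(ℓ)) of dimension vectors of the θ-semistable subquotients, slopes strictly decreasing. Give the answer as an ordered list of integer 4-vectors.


Barcode: M ≅ I[1,1], I[1,2], I[1,3]^2, I[3,3], I[3,4]. HN layers by μ_θ (3 steps, strictly decreasing):
  μ^(1)=19; μ^(2)=-11; μ^(3)=-14

((0, 0, 4, 1); (1, 0, 0, 0); (3, 3, 0, 0))


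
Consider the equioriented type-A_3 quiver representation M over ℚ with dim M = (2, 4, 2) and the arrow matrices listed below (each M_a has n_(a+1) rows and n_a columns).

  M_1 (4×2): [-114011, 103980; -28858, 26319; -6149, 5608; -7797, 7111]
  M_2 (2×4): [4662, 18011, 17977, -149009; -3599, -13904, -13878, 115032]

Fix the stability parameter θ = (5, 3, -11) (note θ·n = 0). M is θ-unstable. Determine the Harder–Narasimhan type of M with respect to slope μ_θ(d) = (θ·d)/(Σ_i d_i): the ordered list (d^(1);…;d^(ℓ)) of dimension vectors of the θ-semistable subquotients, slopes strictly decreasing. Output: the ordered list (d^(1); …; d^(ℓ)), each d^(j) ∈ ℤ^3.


Barcode: M ≅ I[1,3]^2, I[2,2]^2. HN layers by μ_θ (2 steps, strictly decreasing):
  μ^(1)=3; μ^(2)=-1

((0, 2, 0); (2, 2, 2))


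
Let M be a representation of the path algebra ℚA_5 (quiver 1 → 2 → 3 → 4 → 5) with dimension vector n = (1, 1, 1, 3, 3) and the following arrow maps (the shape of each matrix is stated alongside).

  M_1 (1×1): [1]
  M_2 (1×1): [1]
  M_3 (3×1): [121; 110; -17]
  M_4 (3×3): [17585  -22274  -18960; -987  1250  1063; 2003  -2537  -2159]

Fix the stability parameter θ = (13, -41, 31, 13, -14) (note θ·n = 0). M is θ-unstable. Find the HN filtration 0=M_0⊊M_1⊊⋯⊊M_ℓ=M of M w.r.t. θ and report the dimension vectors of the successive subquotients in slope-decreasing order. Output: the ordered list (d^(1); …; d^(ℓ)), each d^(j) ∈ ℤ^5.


Barcode: M ≅ I[1,5], I[4,5]^2. HN layers by μ_θ (3 steps, strictly decreasing):
  μ^(1)=10; μ^(2)=-1/2; μ^(3)=-14

((0, 0, 1, 1, 1); (0, 0, 0, 2, 2); (1, 1, 0, 0, 0))


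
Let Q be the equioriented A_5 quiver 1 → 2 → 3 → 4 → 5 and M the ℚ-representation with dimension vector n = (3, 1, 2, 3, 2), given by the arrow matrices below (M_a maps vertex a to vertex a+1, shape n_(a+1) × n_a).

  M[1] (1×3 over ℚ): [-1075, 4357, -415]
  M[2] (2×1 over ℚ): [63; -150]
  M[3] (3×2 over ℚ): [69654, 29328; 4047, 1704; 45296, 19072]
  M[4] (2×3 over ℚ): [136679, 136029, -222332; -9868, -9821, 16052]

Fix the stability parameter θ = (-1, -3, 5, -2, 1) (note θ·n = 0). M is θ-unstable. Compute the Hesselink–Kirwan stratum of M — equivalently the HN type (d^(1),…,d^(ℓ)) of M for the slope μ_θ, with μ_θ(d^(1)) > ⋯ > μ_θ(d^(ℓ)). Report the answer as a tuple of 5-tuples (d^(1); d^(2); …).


Via rank(M_{q-1}∘⋯∘M_p): M ≅ I[1,1]^2, I[1,5], I[3,3], I[4,4], I[4,5].
μ_θ-semistable layers: μ^(1)=5; μ^(2)=4/3; μ^(3)=1; μ^(4)=-1; μ^(5)=-2

((0, 0, 1, 0, 0); (0, 0, 1, 1, 1); (0, 0, 0, 0, 1); (2, 0, 0, 0, 0); (1, 1, 0, 2, 0))


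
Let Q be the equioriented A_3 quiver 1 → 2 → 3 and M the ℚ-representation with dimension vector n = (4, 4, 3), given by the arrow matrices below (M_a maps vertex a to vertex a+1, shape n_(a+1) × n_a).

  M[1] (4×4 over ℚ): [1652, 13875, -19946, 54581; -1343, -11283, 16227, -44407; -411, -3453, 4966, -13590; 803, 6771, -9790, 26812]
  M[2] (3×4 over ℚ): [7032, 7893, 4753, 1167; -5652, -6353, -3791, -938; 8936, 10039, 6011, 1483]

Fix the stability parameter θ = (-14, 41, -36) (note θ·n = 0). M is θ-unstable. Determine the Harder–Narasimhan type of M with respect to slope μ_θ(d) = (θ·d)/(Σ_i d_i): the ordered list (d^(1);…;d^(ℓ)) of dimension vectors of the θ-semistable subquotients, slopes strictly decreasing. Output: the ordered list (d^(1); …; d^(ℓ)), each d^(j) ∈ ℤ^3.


Via rank(M_{q-1}∘⋯∘M_p): M ≅ I[1,1], I[1,2], I[1,3]^2, I[2,3].
μ_θ-semistable layers: μ^(1)=41; μ^(2)=5/2; μ^(3)=-14

((0, 1, 0); (0, 3, 3); (4, 0, 0))


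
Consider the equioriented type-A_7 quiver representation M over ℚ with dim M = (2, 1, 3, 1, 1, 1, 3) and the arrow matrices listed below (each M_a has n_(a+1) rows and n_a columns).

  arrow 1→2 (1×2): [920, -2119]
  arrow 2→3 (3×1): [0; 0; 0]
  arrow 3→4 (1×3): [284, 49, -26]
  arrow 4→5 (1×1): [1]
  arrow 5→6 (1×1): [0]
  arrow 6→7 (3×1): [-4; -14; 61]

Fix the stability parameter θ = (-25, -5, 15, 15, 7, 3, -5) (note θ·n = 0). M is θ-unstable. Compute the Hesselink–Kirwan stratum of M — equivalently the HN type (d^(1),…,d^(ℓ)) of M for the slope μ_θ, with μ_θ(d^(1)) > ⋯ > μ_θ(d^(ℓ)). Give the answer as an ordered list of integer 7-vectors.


Barcode: M ≅ I[1,1], I[1,2], I[3,3]^2, I[3,5], I[6,7], I[7,7]^2. HN layers by μ_θ (5 steps, strictly decreasing):
  μ^(1)=15; μ^(2)=37/3; μ^(3)=-1; μ^(4)=-5; μ^(5)=-25

((0, 0, 2, 0, 0, 0, 0); (0, 0, 1, 1, 1, 0, 0); (0, 0, 0, 0, 0, 1, 1); (0, 1, 0, 0, 0, 0, 2); (2, 0, 0, 0, 0, 0, 0))


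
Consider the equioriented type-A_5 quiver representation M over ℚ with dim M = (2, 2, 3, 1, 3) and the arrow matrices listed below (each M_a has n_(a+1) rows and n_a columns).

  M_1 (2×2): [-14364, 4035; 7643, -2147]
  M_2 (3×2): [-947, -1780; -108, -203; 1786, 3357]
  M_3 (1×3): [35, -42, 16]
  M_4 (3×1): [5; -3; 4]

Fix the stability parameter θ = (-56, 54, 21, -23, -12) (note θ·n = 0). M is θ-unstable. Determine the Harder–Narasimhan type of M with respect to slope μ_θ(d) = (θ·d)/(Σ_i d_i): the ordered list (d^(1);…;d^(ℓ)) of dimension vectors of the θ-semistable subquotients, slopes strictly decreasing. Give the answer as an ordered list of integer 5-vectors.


Interval decomposition of M: I[1,3], I[1,5], I[3,3], I[5,5]^2.
HN type (ℓ=5): μ^(1)=75/2; μ^(2)=21; μ^(3)=10; μ^(4)=-12; μ^(5)=-56

((0, 1, 1, 0, 0); (0, 0, 1, 0, 0); (0, 1, 1, 1, 1); (0, 0, 0, 0, 2); (2, 0, 0, 0, 0))


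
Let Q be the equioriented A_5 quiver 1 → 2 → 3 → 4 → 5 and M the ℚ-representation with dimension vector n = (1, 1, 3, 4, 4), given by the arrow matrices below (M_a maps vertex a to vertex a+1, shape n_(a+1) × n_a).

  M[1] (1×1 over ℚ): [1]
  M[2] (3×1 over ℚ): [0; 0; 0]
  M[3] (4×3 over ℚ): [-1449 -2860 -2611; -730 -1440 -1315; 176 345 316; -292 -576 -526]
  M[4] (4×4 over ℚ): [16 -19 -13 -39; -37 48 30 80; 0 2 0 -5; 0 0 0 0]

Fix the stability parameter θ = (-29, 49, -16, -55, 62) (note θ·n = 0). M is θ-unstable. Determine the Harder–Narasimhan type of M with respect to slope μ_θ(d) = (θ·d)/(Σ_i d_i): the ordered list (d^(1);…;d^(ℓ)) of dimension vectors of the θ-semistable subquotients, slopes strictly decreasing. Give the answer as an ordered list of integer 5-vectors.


Via rank(M_{q-1}∘⋯∘M_p): M ≅ I[1,2], I[3,4], I[3,5]^2, I[4,5], I[5,5].
μ_θ-semistable layers: μ^(1)=62; μ^(2)=49; μ^(3)=-29; μ^(4)=-71/2; μ^(5)=-55

((0, 0, 0, 0, 4); (0, 1, 0, 0, 0); (1, 0, 0, 0, 0); (0, 0, 3, 3, 0); (0, 0, 0, 1, 0))


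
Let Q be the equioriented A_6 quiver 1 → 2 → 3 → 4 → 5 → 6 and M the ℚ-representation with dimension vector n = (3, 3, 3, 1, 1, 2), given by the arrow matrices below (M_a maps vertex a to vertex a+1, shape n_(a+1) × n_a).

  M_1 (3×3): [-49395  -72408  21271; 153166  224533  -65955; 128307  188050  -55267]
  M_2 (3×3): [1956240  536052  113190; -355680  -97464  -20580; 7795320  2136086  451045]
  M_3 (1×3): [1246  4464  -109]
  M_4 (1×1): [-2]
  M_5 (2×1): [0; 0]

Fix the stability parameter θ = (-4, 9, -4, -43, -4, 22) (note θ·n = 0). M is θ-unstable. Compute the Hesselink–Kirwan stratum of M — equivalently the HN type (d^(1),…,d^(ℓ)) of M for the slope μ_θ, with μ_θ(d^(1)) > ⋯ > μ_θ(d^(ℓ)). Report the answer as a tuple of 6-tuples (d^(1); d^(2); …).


Barcode: M ≅ I[1,2]^2, I[1,5], I[3,3]^2, I[6,6]^2. HN layers by μ_θ (4 steps, strictly decreasing):
  μ^(1)=22; μ^(2)=9; μ^(3)=-4; μ^(4)=-21/2

((0, 0, 0, 0, 0, 2); (0, 2, 0, 0, 0, 0); (2, 0, 2, 0, 1, 0); (1, 1, 1, 1, 0, 0))


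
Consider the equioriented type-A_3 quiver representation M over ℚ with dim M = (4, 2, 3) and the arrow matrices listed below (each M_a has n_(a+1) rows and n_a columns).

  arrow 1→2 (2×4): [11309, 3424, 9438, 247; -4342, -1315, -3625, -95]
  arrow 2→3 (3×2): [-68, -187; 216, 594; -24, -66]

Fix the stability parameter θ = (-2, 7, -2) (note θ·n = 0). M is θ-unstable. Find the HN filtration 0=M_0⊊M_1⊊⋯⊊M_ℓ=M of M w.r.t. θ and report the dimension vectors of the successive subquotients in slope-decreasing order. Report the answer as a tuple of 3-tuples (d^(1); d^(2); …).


Barcode: M ≅ I[1,1]^2, I[1,2], I[1,3], I[3,3]^2. HN layers by μ_θ (3 steps, strictly decreasing):
  μ^(1)=7; μ^(2)=5/2; μ^(3)=-2

((0, 1, 0); (0, 1, 1); (4, 0, 2))


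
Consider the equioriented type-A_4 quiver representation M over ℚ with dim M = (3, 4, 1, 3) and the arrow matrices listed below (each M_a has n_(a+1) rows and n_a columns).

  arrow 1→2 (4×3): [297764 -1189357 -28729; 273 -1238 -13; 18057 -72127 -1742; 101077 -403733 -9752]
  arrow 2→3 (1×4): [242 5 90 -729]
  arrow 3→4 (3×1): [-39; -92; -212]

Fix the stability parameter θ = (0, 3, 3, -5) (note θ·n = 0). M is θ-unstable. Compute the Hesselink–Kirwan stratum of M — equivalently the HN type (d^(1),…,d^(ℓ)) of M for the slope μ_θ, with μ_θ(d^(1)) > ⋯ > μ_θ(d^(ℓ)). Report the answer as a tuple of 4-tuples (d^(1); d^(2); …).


Interval decomposition of M: I[1,1], I[1,2], I[1,4], I[2,2]^2, I[4,4]^2.
HN type (ℓ=4): μ^(1)=3; μ^(2)=1/3; μ^(3)=0; μ^(4)=-5

((0, 3, 0, 0); (0, 1, 1, 1); (3, 0, 0, 0); (0, 0, 0, 2))


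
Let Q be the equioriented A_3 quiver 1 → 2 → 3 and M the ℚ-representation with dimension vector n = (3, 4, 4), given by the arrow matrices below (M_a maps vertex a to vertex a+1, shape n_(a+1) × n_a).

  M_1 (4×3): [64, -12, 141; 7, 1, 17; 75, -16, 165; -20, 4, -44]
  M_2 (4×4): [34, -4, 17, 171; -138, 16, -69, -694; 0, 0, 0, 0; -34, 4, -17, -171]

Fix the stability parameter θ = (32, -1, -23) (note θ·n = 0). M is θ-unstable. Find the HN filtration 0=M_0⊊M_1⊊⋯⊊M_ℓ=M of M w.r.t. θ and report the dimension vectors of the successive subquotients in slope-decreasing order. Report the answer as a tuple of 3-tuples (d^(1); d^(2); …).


Via rank(M_{q-1}∘⋯∘M_p): M ≅ I[1,2]^2, I[1,3], I[2,3], I[3,3]^2.
μ_θ-semistable layers: μ^(1)=31/2; μ^(2)=8/3; μ^(3)=-12; μ^(4)=-23

((2, 2, 0); (1, 1, 1); (0, 1, 1); (0, 0, 2))


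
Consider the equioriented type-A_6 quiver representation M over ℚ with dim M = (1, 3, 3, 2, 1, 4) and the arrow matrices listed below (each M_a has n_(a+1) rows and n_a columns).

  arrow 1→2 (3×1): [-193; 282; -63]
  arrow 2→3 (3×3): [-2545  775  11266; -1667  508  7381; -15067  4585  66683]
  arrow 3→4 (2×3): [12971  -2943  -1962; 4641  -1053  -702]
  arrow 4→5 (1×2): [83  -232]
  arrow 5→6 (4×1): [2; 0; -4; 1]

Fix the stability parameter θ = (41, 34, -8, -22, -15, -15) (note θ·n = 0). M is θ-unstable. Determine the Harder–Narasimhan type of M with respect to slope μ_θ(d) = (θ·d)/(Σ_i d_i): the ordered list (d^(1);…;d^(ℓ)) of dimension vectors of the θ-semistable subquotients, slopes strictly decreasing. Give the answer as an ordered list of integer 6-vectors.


Via rank(M_{q-1}∘⋯∘M_p): M ≅ I[1,6], I[2,3]^2, I[4,4], I[6,6]^3.
μ_θ-semistable layers: μ^(1)=13; μ^(2)=5/2; μ^(3)=-15; μ^(4)=-22

((0, 2, 2, 0, 0, 0); (1, 1, 1, 1, 1, 1); (0, 0, 0, 0, 0, 3); (0, 0, 0, 1, 0, 0))


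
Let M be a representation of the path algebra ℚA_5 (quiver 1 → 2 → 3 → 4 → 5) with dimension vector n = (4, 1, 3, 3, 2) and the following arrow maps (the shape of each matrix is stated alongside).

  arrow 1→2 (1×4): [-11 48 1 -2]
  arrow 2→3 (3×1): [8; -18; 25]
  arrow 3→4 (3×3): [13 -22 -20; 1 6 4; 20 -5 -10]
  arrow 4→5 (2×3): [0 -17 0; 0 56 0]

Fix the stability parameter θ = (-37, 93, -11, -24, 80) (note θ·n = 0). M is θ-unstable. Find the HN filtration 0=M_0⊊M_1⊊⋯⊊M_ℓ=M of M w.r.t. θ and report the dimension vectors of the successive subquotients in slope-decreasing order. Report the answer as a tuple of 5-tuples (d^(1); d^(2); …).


Barcode: M ≅ I[1,1]^3, I[1,3], I[3,4], I[3,5], I[4,4], I[5,5]. HN layers by μ_θ (5 steps, strictly decreasing):
  μ^(1)=80; μ^(2)=41; μ^(3)=-35/2; μ^(4)=-24; μ^(5)=-37

((0, 0, 0, 0, 2); (0, 1, 1, 0, 0); (0, 0, 2, 2, 0); (0, 0, 0, 1, 0); (4, 0, 0, 0, 0))


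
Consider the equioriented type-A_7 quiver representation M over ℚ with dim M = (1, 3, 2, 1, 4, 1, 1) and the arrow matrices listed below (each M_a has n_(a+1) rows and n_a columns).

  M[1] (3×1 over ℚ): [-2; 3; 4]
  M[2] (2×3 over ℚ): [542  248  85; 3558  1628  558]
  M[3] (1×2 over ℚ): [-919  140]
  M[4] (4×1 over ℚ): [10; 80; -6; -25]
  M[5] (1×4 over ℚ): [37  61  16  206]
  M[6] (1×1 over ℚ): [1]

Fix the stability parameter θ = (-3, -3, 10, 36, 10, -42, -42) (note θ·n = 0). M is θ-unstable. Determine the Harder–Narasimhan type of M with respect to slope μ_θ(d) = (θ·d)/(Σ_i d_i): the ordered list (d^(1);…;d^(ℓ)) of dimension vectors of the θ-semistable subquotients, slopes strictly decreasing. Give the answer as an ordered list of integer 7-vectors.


Interval decomposition of M: I[1,2], I[2,3], I[2,7], I[5,5]^3.
HN type (ℓ=3): μ^(1)=10; μ^(2)=-3; μ^(3)=-31/6

((0, 0, 1, 0, 3, 0, 0); (1, 2, 0, 0, 0, 0, 0); (0, 1, 1, 1, 1, 1, 1))


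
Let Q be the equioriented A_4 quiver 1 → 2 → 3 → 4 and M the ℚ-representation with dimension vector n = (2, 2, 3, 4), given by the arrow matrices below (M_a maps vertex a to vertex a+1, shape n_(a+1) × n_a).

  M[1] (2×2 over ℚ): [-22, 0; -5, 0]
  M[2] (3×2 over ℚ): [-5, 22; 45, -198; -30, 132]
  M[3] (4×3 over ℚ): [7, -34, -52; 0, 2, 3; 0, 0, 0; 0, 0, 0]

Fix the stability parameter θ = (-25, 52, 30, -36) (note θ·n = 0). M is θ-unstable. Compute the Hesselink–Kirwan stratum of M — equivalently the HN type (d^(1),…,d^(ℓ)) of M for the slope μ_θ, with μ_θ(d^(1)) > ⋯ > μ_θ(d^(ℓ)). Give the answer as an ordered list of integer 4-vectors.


Via rank(M_{q-1}∘⋯∘M_p): M ≅ I[1,1], I[1,2], I[2,4], I[3,3], I[3,4], I[4,4]^2.
μ_θ-semistable layers: μ^(1)=52; μ^(2)=30; μ^(3)=46/3; μ^(4)=-3; μ^(5)=-25; μ^(6)=-36

((0, 1, 0, 0); (0, 0, 1, 0); (0, 1, 1, 1); (0, 0, 1, 1); (2, 0, 0, 0); (0, 0, 0, 2))


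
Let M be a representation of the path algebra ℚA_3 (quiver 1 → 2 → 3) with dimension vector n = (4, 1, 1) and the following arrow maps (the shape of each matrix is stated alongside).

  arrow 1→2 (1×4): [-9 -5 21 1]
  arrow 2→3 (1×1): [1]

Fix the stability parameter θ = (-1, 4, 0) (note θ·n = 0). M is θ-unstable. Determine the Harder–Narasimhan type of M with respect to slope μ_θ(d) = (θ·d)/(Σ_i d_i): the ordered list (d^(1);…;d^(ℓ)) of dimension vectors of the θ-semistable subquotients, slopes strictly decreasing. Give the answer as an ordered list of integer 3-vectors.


Interval decomposition of M: I[1,1]^3, I[1,3].
HN type (ℓ=2): μ^(1)=2; μ^(2)=-1

((0, 1, 1); (4, 0, 0))


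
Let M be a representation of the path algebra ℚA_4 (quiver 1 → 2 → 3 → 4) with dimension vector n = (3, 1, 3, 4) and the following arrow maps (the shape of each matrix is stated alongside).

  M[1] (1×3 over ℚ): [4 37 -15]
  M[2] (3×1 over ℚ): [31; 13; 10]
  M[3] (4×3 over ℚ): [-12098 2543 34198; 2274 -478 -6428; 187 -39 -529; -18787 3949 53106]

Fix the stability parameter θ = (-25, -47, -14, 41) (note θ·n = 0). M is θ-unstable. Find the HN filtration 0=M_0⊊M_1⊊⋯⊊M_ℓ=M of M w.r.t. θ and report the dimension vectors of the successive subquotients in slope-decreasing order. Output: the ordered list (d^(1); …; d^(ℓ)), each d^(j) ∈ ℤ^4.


Barcode: M ≅ I[1,1]^2, I[1,4], I[3,4]^2, I[4,4]. HN layers by μ_θ (4 steps, strictly decreasing):
  μ^(1)=41; μ^(2)=-14; μ^(3)=-25; μ^(4)=-36

((0, 0, 0, 4); (0, 0, 3, 0); (2, 0, 0, 0); (1, 1, 0, 0))


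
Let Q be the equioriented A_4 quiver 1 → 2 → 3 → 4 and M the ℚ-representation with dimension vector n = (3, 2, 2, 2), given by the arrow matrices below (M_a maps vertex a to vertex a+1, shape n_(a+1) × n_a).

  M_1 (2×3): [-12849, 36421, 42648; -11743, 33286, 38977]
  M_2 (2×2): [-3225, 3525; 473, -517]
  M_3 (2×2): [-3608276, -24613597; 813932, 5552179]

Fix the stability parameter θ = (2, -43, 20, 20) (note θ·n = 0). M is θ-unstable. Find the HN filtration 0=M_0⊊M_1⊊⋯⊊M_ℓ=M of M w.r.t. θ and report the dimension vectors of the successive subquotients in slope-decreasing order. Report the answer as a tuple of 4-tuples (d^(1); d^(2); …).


Via rank(M_{q-1}∘⋯∘M_p): M ≅ I[1,1], I[1,2], I[1,4], I[3,3], I[4,4].
μ_θ-semistable layers: μ^(1)=20; μ^(2)=2; μ^(3)=-41/2

((0, 0, 2, 2); (1, 0, 0, 0); (2, 2, 0, 0))


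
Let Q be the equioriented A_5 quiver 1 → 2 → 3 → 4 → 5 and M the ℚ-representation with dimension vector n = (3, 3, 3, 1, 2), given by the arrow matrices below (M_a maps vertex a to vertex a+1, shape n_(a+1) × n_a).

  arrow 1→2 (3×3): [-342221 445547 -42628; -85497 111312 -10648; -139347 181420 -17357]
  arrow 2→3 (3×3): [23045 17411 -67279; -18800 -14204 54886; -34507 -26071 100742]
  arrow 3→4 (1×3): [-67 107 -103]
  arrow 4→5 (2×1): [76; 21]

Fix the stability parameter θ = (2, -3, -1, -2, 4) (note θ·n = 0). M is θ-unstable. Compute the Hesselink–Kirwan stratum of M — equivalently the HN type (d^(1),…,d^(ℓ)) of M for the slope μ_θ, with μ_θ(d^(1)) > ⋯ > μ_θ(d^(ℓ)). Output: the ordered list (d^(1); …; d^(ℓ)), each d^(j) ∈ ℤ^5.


Via rank(M_{q-1}∘⋯∘M_p): M ≅ I[1,2], I[1,3], I[1,5], I[3,3], I[5,5].
μ_θ-semistable layers: μ^(1)=4; μ^(2)=-1/2; μ^(3)=-2/3; μ^(4)=-1

((0, 0, 0, 0, 2); (1, 1, 0, 0, 0); (1, 1, 1, 0, 0); (1, 1, 2, 1, 0))


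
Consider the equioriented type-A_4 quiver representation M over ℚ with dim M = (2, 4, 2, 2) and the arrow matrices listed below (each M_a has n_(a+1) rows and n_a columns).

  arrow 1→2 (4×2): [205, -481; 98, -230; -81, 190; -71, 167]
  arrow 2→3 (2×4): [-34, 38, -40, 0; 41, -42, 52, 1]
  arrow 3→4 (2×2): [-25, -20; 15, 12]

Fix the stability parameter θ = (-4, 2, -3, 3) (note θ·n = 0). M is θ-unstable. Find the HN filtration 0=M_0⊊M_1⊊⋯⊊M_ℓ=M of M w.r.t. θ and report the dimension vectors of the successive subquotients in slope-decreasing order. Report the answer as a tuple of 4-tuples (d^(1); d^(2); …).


Barcode: M ≅ I[1,2], I[1,4], I[2,2], I[2,3], I[4,4]. HN layers by μ_θ (4 steps, strictly decreasing):
  μ^(1)=3; μ^(2)=2; μ^(3)=-1/2; μ^(4)=-4

((0, 0, 0, 2); (0, 2, 0, 0); (0, 2, 2, 0); (2, 0, 0, 0))


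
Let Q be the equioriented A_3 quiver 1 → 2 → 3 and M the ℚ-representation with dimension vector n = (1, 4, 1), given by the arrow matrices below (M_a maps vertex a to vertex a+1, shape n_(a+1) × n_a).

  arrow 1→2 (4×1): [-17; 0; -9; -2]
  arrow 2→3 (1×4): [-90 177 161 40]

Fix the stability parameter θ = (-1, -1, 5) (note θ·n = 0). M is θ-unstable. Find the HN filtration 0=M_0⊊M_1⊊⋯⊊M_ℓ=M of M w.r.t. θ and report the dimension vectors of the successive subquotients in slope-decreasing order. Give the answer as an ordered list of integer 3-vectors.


Via rank(M_{q-1}∘⋯∘M_p): M ≅ I[1,3], I[2,2]^3.
μ_θ-semistable layers: μ^(1)=5; μ^(2)=-1

((0, 0, 1); (1, 4, 0))


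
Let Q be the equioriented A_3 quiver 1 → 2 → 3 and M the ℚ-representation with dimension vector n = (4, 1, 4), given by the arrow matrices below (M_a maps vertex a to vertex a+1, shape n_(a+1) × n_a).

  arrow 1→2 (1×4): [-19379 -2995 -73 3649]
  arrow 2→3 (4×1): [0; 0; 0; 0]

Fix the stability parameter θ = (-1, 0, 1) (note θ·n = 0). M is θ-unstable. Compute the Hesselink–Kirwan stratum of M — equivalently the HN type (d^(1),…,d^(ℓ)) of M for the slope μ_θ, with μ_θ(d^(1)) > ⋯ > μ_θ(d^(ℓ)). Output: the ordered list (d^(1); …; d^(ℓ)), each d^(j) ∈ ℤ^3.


Interval decomposition of M: I[1,1]^3, I[1,2], I[3,3]^4.
HN type (ℓ=3): μ^(1)=1; μ^(2)=0; μ^(3)=-1

((0, 0, 4); (0, 1, 0); (4, 0, 0))


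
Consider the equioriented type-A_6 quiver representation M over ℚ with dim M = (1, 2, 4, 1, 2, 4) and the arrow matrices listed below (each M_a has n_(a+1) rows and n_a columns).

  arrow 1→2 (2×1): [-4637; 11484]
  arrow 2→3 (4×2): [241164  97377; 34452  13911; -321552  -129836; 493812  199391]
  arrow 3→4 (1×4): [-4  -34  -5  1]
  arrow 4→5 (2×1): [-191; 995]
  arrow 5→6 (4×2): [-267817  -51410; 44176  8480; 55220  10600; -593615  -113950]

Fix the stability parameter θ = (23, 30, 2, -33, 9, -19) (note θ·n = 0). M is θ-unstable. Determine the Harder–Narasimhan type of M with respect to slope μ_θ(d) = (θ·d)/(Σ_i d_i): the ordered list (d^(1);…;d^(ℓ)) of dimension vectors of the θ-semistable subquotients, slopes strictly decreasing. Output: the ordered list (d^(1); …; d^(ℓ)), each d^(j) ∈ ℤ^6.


Interval decomposition of M: I[1,2], I[2,6], I[3,3]^3, I[5,5], I[6,6]^3.
HN type (ℓ=6): μ^(1)=30; μ^(2)=23; μ^(3)=9; μ^(4)=2; μ^(5)=-11/5; μ^(6)=-19

((0, 1, 0, 0, 0, 0); (1, 0, 0, 0, 0, 0); (0, 0, 0, 0, 1, 0); (0, 0, 3, 0, 0, 0); (0, 1, 1, 1, 1, 1); (0, 0, 0, 0, 0, 3))


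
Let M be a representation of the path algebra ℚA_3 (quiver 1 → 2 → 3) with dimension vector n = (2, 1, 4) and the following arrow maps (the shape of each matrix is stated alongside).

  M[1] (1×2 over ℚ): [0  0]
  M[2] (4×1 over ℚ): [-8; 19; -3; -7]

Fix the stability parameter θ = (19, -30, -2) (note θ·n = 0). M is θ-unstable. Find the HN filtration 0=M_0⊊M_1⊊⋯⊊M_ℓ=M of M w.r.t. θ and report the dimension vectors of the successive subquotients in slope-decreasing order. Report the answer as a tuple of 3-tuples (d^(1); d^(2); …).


Via rank(M_{q-1}∘⋯∘M_p): M ≅ I[1,1]^2, I[2,3], I[3,3]^3.
μ_θ-semistable layers: μ^(1)=19; μ^(2)=-2; μ^(3)=-30

((2, 0, 0); (0, 0, 4); (0, 1, 0))


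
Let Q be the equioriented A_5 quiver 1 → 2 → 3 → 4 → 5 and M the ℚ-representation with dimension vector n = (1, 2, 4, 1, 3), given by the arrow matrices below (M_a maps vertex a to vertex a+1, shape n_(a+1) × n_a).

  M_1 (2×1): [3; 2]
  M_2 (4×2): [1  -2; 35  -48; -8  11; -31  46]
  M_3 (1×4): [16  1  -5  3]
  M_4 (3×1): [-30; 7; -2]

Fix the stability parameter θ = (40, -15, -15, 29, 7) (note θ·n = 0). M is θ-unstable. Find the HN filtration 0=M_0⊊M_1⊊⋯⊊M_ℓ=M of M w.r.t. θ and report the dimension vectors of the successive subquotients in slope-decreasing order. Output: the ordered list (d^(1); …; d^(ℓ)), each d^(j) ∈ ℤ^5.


Via rank(M_{q-1}∘⋯∘M_p): M ≅ I[1,3], I[2,5], I[3,3]^2, I[5,5]^2.
μ_θ-semistable layers: μ^(1)=18; μ^(2)=7; μ^(3)=10/3; μ^(4)=-15

((0, 0, 0, 1, 1); (0, 0, 0, 0, 2); (1, 1, 1, 0, 0); (0, 1, 3, 0, 0))


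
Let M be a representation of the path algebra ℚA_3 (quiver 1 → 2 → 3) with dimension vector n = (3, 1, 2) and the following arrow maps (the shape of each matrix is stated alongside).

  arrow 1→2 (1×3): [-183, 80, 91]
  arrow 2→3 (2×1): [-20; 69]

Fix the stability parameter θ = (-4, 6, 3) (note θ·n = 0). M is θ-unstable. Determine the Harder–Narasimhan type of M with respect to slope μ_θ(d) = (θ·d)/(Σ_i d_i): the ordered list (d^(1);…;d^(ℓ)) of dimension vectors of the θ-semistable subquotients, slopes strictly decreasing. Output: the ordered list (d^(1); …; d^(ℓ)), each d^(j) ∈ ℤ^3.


Interval decomposition of M: I[1,1]^2, I[1,3], I[3,3].
HN type (ℓ=3): μ^(1)=9/2; μ^(2)=3; μ^(3)=-4

((0, 1, 1); (0, 0, 1); (3, 0, 0))


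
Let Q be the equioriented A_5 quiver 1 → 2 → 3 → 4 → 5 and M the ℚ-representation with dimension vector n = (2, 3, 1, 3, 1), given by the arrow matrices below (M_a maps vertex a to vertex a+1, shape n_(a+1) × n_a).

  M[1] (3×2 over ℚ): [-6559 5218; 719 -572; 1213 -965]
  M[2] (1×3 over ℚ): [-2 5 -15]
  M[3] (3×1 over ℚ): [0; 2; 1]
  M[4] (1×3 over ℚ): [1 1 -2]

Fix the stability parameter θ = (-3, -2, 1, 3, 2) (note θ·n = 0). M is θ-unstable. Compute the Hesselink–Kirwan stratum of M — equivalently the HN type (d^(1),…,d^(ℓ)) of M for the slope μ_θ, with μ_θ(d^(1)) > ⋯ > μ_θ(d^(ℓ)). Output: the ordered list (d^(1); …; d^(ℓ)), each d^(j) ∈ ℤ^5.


Interval decomposition of M: I[1,2], I[1,4], I[2,2], I[4,4], I[4,5].
HN type (ℓ=5): μ^(1)=3; μ^(2)=5/2; μ^(3)=1; μ^(4)=-2; μ^(5)=-3

((0, 0, 0, 2, 0); (0, 0, 0, 1, 1); (0, 0, 1, 0, 0); (0, 3, 0, 0, 0); (2, 0, 0, 0, 0))


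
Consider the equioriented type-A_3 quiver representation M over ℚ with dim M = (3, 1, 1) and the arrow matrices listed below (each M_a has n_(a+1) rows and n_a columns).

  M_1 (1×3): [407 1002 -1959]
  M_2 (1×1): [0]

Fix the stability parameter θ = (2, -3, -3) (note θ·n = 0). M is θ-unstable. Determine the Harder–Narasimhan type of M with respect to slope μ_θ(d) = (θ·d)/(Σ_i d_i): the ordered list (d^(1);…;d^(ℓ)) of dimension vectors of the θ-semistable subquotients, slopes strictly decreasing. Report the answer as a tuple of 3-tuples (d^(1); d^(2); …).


Barcode: M ≅ I[1,1]^2, I[1,2], I[3,3]. HN layers by μ_θ (3 steps, strictly decreasing):
  μ^(1)=2; μ^(2)=-1/2; μ^(3)=-3

((2, 0, 0); (1, 1, 0); (0, 0, 1))


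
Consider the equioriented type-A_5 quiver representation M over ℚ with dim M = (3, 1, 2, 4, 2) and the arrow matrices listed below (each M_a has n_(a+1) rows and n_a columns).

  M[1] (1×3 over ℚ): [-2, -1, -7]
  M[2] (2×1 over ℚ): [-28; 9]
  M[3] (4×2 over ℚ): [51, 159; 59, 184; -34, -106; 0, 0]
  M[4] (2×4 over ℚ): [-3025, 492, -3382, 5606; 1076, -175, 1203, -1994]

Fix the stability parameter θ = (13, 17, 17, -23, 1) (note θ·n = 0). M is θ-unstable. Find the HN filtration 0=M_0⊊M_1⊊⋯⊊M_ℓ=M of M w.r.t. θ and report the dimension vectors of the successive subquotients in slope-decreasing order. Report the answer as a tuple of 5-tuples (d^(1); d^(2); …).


Interval decomposition of M: I[1,1]^2, I[1,5], I[3,5], I[4,4]^2.
HN type (ℓ=5): μ^(1)=13; μ^(2)=5; μ^(3)=1; μ^(4)=-3; μ^(5)=-23

((2, 0, 0, 0, 0); (1, 1, 1, 1, 1); (0, 0, 0, 0, 1); (0, 0, 1, 1, 0); (0, 0, 0, 2, 0))


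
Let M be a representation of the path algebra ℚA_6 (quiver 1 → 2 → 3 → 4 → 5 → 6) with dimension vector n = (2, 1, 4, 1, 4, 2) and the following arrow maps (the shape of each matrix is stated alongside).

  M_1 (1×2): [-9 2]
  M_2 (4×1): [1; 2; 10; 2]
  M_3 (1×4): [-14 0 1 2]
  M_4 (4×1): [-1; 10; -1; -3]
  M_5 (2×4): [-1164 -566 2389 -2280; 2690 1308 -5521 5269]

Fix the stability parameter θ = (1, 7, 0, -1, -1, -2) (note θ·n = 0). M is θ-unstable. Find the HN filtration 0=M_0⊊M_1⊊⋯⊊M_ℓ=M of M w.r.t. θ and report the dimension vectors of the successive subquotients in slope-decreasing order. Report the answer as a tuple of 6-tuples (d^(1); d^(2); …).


Interval decomposition of M: I[1,1], I[1,3], I[3,3]^2, I[3,6], I[5,5]^2, I[5,6].
HN type (ℓ=5): μ^(1)=7/2; μ^(2)=1; μ^(3)=0; μ^(4)=-1; μ^(5)=-3/2

((0, 1, 1, 0, 0, 0); (2, 0, 0, 0, 0, 0); (0, 0, 2, 0, 0, 0); (0, 0, 1, 1, 3, 1); (0, 0, 0, 0, 1, 1))


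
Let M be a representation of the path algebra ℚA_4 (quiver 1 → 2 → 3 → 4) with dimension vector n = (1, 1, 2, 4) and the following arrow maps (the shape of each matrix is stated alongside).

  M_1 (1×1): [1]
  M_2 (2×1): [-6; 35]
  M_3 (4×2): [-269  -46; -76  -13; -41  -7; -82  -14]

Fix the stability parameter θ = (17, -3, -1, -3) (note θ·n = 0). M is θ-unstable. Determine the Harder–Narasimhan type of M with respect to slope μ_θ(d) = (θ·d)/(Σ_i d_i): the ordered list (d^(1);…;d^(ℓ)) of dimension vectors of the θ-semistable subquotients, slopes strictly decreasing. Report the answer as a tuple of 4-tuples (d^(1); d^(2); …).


Interval decomposition of M: I[1,4], I[3,4], I[4,4]^2.
HN type (ℓ=3): μ^(1)=5/2; μ^(2)=-2; μ^(3)=-3

((1, 1, 1, 1); (0, 0, 1, 1); (0, 0, 0, 2))


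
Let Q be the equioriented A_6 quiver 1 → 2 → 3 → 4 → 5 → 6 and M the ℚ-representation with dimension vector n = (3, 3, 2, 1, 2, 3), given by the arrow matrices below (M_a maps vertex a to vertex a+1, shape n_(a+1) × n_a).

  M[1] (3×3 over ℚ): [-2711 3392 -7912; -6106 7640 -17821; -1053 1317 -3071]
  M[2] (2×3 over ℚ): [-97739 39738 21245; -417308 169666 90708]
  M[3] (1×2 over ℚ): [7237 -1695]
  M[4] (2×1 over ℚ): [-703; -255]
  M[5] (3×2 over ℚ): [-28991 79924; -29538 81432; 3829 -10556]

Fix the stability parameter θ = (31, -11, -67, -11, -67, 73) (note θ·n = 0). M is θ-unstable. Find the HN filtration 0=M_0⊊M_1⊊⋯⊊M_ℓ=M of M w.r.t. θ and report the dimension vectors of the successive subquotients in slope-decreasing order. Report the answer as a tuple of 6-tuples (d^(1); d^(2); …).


Interval decomposition of M: I[1,2], I[1,3], I[1,6], I[5,5], I[6,6]^2.
HN type (ℓ=5): μ^(1)=73; μ^(2)=10; μ^(3)=-47/3; μ^(4)=-25; μ^(5)=-67

((0, 0, 0, 0, 0, 3); (1, 1, 0, 0, 0, 0); (1, 1, 1, 0, 0, 0); (1, 1, 1, 1, 1, 0); (0, 0, 0, 0, 1, 0))


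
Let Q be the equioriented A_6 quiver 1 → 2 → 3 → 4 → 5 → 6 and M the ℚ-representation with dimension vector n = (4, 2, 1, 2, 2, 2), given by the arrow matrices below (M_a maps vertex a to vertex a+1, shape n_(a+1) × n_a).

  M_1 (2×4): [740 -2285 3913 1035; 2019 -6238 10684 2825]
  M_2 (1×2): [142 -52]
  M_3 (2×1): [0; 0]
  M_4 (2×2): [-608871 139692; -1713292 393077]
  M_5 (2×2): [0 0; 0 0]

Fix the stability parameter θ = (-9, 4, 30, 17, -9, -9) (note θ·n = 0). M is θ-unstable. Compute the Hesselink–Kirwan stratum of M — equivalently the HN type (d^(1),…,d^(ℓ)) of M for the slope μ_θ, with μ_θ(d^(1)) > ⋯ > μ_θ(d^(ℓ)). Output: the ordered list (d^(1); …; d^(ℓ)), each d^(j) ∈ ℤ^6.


Barcode: M ≅ I[1,1]^2, I[1,2], I[1,3], I[4,5]^2, I[6,6]^2. HN layers by μ_θ (3 steps, strictly decreasing):
  μ^(1)=30; μ^(2)=4; μ^(3)=-9

((0, 0, 1, 0, 0, 0); (0, 2, 0, 2, 2, 0); (4, 0, 0, 0, 0, 2))


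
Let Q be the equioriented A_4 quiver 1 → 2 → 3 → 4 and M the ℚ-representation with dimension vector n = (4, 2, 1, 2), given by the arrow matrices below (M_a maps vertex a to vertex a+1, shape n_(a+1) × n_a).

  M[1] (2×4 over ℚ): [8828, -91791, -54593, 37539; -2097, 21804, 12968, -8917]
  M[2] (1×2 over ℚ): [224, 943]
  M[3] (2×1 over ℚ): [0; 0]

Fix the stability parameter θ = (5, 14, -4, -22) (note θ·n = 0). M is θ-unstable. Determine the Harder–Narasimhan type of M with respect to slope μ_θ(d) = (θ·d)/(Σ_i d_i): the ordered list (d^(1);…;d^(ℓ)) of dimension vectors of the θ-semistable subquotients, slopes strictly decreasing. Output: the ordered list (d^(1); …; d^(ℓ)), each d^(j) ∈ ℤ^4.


Barcode: M ≅ I[1,1]^2, I[1,2], I[1,3], I[4,4]^2. HN layers by μ_θ (3 steps, strictly decreasing):
  μ^(1)=14; μ^(2)=5; μ^(3)=-22

((0, 1, 0, 0); (4, 1, 1, 0); (0, 0, 0, 2))


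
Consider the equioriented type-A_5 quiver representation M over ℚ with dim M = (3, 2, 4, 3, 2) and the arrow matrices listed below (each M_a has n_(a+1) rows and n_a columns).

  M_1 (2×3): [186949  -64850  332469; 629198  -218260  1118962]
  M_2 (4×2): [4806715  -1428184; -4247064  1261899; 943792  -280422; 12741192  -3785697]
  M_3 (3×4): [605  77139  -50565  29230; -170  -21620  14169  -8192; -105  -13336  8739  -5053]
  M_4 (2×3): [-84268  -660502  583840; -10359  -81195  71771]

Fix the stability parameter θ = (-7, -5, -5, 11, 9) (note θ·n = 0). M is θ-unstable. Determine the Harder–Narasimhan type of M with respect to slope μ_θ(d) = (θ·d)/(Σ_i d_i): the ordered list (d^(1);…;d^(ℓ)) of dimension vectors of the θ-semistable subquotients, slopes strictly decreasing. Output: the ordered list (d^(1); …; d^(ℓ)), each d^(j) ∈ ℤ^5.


Barcode: M ≅ I[1,1], I[1,3], I[1,4], I[3,5]^2. HN layers by μ_θ (4 steps, strictly decreasing):
  μ^(1)=11; μ^(2)=10; μ^(3)=-5; μ^(4)=-7

((0, 0, 0, 1, 0); (0, 0, 0, 2, 2); (0, 2, 4, 0, 0); (3, 0, 0, 0, 0))


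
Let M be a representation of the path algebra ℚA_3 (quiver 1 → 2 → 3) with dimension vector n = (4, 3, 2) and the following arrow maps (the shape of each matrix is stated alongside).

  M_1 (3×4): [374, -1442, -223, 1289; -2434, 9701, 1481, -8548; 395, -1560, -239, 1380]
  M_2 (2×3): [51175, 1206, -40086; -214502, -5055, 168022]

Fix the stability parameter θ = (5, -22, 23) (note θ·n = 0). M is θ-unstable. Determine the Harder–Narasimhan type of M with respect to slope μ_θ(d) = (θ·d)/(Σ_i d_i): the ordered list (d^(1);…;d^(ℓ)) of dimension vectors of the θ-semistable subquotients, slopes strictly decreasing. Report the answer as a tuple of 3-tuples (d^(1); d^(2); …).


Barcode: M ≅ I[1,1], I[1,2], I[1,3]^2. HN layers by μ_θ (3 steps, strictly decreasing):
  μ^(1)=23; μ^(2)=5; μ^(3)=-17/2

((0, 0, 2); (1, 0, 0); (3, 3, 0))
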